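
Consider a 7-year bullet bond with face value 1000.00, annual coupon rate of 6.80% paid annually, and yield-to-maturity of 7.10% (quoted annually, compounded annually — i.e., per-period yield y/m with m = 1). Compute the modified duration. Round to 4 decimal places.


Coupon per period c = face * coupon_rate / m = 68.000000
Periods per year m = 1; per-period yield y/m = 0.071000
Number of cashflows N = 7
Cashflows (t years, CF_t, discount factor 1/(1+y/m)^(m*t), PV):
  t = 1.0000: CF_t = 68.000000, DF = 0.933707, PV = 63.492063
  t = 2.0000: CF_t = 68.000000, DF = 0.871808, PV = 59.282972
  t = 3.0000: CF_t = 68.000000, DF = 0.814013, PV = 55.352915
  t = 4.0000: CF_t = 68.000000, DF = 0.760050, PV = 51.683394
  t = 5.0000: CF_t = 68.000000, DF = 0.709664, PV = 48.257138
  t = 6.0000: CF_t = 68.000000, DF = 0.662618, PV = 45.058018
  t = 7.0000: CF_t = 1068.000000, DF = 0.618691, PV = 660.761845
Price P = sum_t PV_t = 983.888346
First compute Macaulay numerator sum_t t * PV_t:
  t * PV_t at t = 1.0000: 63.492063
  t * PV_t at t = 2.0000: 118.565945
  t * PV_t at t = 3.0000: 166.058746
  t * PV_t at t = 4.0000: 206.733578
  t * PV_t at t = 5.0000: 241.285688
  t * PV_t at t = 6.0000: 270.348110
  t * PV_t at t = 7.0000: 4625.332912
Macaulay duration D = 5691.817043 / 983.888346 = 5.785023
Modified duration = D / (1 + y/m) = 5.785023 / (1 + 0.071000) = 5.401516

Answer: Modified duration = 5.4015


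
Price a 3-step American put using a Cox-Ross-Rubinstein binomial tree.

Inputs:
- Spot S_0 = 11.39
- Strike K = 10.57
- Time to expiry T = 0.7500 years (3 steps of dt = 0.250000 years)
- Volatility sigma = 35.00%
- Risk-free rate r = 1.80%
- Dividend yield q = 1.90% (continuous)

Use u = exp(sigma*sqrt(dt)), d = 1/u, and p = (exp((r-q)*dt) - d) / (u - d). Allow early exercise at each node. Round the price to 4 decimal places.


dt = T/N = 0.250000
u = exp(sigma*sqrt(dt)) = 1.191246; d = 1/u = 0.839457
p = (exp((r-q)*dt) - d) / (u - d) = 0.455651
Discount per step: exp(-r*dt) = 0.995510
Stock lattice S(k, i) with i counting down-moves:
  k=0: S(0,0) = 11.3900
  k=1: S(1,0) = 13.5683; S(1,1) = 9.5614
  k=2: S(2,0) = 16.1632; S(2,1) = 11.3900; S(2,2) = 8.0264
  k=3: S(3,0) = 19.2543; S(3,1) = 13.5683; S(3,2) = 9.5614; S(3,3) = 6.7378
Terminal payoffs V(N, i) = max(K - S_T, 0):
  V(3,0) = 0.000000; V(3,1) = 0.000000; V(3,2) = 1.008585; V(3,3) = 3.832184
Backward induction: V(k, i) = exp(-r*dt) * [p * V(k+1, i) + (1-p) * V(k+1, i+1)]; then take max(V_cont, immediate exercise) for American.
  V(2,0) = exp(-r*dt) * [p*0.000000 + (1-p)*0.000000] = 0.000000; exercise = 0.000000; V(2,0) = max -> 0.000000
  V(2,1) = exp(-r*dt) * [p*0.000000 + (1-p)*1.008585] = 0.546557; exercise = 0.000000; V(2,1) = max -> 0.546557
  V(2,2) = exp(-r*dt) * [p*1.008585 + (1-p)*3.832184] = 2.534180; exercise = 2.543603; V(2,2) = max -> 2.543603
  V(1,0) = exp(-r*dt) * [p*0.000000 + (1-p)*0.546557] = 0.296182; exercise = 0.000000; V(1,0) = max -> 0.296182
  V(1,1) = exp(-r*dt) * [p*0.546557 + (1-p)*2.543603] = 1.626312; exercise = 1.008585; V(1,1) = max -> 1.626312
  V(0,0) = exp(-r*dt) * [p*0.296182 + (1-p)*1.626312] = 1.015657; exercise = 0.000000; V(0,0) = max -> 1.015657

Answer: Price = V(0,0) = 1.0157


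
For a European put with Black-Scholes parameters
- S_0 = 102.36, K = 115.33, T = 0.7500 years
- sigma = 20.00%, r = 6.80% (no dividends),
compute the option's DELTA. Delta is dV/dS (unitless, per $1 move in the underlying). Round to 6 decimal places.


Answer: Delta = -0.620859

Derivation:
d1 = -0.3077367749; d2 = -0.4809418556
phi(d1) = 0.3804922406; exp(-qT) = 1.0000000000; exp(-rT) = 0.9502786705
N(-d1) = 0.6208586828
Delta = -exp(-qT) * N(-d1) = -1.0000000000 * 0.6208586828 = -0.620859


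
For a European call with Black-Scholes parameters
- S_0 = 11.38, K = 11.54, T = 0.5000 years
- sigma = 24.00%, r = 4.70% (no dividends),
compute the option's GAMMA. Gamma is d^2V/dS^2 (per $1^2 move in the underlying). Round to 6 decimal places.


d1 = 0.1410570054; d2 = -0.0286486221
phi(d1) = 0.3949930644; exp(-qT) = 1.0000000000; exp(-rT) = 0.9767739747
Gamma = exp(-qT) * phi(d1) / (S * sigma * sqrt(T)) = 1.0000000000 * 0.3949930644 / (11.3800 * 0.2400 * 0.7071067812) = 0.204527

Answer: Gamma = 0.204527


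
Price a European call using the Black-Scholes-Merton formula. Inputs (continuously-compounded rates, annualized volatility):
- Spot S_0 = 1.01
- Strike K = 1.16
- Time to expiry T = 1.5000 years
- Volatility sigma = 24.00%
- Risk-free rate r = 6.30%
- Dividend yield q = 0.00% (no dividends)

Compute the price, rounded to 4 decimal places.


d1 = (ln(S/K) + (r - q + 0.5*sigma^2) * T) / (sigma * sqrt(T)) = -0.00261849
d2 = d1 - sigma * sqrt(T) = -0.29655725
exp(-rT) = 0.90982773; exp(-qT) = 1.00000000
C = S_0 * exp(-qT) * N(d1) - K * exp(-rT) * N(d2)
N(d1) = 0.49895538; N(d2) = 0.38340227
C = 1.0100 * 1.00000000 * 0.49895538 - 1.1600 * 0.90982773 * 0.38340227 = 0.0993

Answer: Price = 0.0993


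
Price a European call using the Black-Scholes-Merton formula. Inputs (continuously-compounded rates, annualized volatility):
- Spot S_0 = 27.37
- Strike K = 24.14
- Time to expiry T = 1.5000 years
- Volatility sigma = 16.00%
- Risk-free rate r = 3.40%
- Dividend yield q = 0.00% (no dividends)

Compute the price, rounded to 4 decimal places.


d1 = (ln(S/K) + (r - q + 0.5*sigma^2) * T) / (sigma * sqrt(T)) = 0.99907189
d2 = d1 - sigma * sqrt(T) = 0.80311271
exp(-rT) = 0.95027867; exp(-qT) = 1.00000000
C = S_0 * exp(-qT) * N(d1) - K * exp(-rT) * N(d2)
N(d1) = 0.84112007; N(d2) = 0.78904520
C = 27.3700 * 1.00000000 * 0.84112007 - 24.1400 * 0.95027867 * 0.78904520 = 4.9210

Answer: Price = 4.9210


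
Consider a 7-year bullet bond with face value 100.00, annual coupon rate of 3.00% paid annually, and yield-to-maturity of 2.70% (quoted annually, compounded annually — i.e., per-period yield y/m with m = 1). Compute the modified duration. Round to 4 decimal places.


Answer: Modified duration = 6.2548

Derivation:
Coupon per period c = face * coupon_rate / m = 3.000000
Periods per year m = 1; per-period yield y/m = 0.027000
Number of cashflows N = 7
Cashflows (t years, CF_t, discount factor 1/(1+y/m)^(m*t), PV):
  t = 1.0000: CF_t = 3.000000, DF = 0.973710, PV = 2.921130
  t = 2.0000: CF_t = 3.000000, DF = 0.948111, PV = 2.844333
  t = 3.0000: CF_t = 3.000000, DF = 0.923185, PV = 2.769555
  t = 4.0000: CF_t = 3.000000, DF = 0.898914, PV = 2.696743
  t = 5.0000: CF_t = 3.000000, DF = 0.875282, PV = 2.625845
  t = 6.0000: CF_t = 3.000000, DF = 0.852270, PV = 2.556811
  t = 7.0000: CF_t = 103.000000, DF = 0.829864, PV = 85.475986
Price P = sum_t PV_t = 101.890401
First compute Macaulay numerator sum_t t * PV_t:
  t * PV_t at t = 1.0000: 2.921130
  t * PV_t at t = 2.0000: 5.688665
  t * PV_t at t = 3.0000: 8.308664
  t * PV_t at t = 4.0000: 10.786970
  t * PV_t at t = 5.0000: 13.129223
  t * PV_t at t = 6.0000: 15.340865
  t * PV_t at t = 7.0000: 598.331902
Macaulay duration D = 654.507419 / 101.890401 = 6.423642
Modified duration = D / (1 + y/m) = 6.423642 / (1 + 0.027000) = 6.254763


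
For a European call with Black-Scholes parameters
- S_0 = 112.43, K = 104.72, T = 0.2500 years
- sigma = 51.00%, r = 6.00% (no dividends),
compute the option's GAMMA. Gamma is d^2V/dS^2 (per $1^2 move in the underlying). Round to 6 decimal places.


d1 = 0.4649144477; d2 = 0.2099144477
phi(d1) = 0.3580755594; exp(-qT) = 1.0000000000; exp(-rT) = 0.9851119396
Gamma = exp(-qT) * phi(d1) / (S * sigma * sqrt(T)) = 1.0000000000 * 0.3580755594 / (112.4300 * 0.5100 * 0.5000000000) = 0.012490

Answer: Gamma = 0.012490


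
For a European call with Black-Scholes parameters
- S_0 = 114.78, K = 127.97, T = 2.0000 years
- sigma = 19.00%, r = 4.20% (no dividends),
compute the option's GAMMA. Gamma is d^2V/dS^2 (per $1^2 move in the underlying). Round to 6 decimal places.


d1 = 0.0421338553; d2 = -0.2265667215
phi(d1) = 0.3985883240; exp(-qT) = 1.0000000000; exp(-rT) = 0.9194312561
Gamma = exp(-qT) * phi(d1) / (S * sigma * sqrt(T)) = 1.0000000000 * 0.3985883240 / (114.7800 * 0.1900 * 1.4142135624) = 0.012924

Answer: Gamma = 0.012924


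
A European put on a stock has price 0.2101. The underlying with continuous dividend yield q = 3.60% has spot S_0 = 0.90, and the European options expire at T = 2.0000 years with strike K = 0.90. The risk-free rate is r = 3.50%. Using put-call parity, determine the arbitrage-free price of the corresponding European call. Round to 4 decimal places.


Put-call parity: C - P = S_0 * exp(-qT) - K * exp(-rT).
S_0 * exp(-qT) = 0.9000 * 0.93053090 = 0.83747781
K * exp(-rT) = 0.9000 * 0.93239382 = 0.83915444
C = P + S*exp(-qT) - K*exp(-rT)
C = 0.2101 + 0.83747781 - 0.83915444 = 0.2084

Answer: Call price = 0.2084


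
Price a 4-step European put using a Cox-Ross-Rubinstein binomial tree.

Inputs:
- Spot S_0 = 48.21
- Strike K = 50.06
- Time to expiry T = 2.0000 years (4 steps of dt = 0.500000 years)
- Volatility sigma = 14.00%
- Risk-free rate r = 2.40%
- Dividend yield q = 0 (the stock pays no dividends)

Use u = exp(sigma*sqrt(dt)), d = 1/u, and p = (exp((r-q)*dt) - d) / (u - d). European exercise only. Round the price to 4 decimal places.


dt = T/N = 0.500000
u = exp(sigma*sqrt(dt)) = 1.104061; d = 1/u = 0.905747
p = (exp((r-q)*dt) - d) / (u - d) = 0.536146
Discount per step: exp(-r*dt) = 0.988072
Stock lattice S(k, i) with i counting down-moves:
  k=0: S(0,0) = 48.2100
  k=1: S(1,0) = 53.2268; S(1,1) = 43.6661
  k=2: S(2,0) = 58.7656; S(2,1) = 48.2100; S(2,2) = 39.5504
  k=3: S(3,0) = 64.8808; S(3,1) = 53.2268; S(3,2) = 43.6661; S(3,3) = 35.8227
  k=4: S(4,0) = 71.6323; S(4,1) = 58.7656; S(4,2) = 48.2100; S(4,3) = 39.5504; S(4,4) = 32.4463
Terminal payoffs V(N, i) = max(K - S_T, 0):
  V(4,0) = 0.000000; V(4,1) = 0.000000; V(4,2) = 1.850000; V(4,3) = 10.509570; V(4,4) = 17.613692
Backward induction: V(k, i) = exp(-r*dt) * [p * V(k+1, i) + (1-p) * V(k+1, i+1)].
  V(3,0) = exp(-r*dt) * [p*0.000000 + (1-p)*0.000000] = 0.000000
  V(3,1) = exp(-r*dt) * [p*0.000000 + (1-p)*1.850000] = 0.847893
  V(3,2) = exp(-r*dt) * [p*1.850000 + (1-p)*10.509570] = 5.796793
  V(3,3) = exp(-r*dt) * [p*10.509570 + (1-p)*17.613692] = 13.640175
  V(2,0) = exp(-r*dt) * [p*0.000000 + (1-p)*0.847893] = 0.388607
  V(2,1) = exp(-r*dt) * [p*0.847893 + (1-p)*5.796793] = 3.105963
  V(2,2) = exp(-r*dt) * [p*5.796793 + (1-p)*13.640175] = 9.322433
  V(1,0) = exp(-r*dt) * [p*0.388607 + (1-p)*3.105963] = 1.629392
  V(1,1) = exp(-r*dt) * [p*3.105963 + (1-p)*9.322433] = 5.918051
  V(0,0) = exp(-r*dt) * [p*1.629392 + (1-p)*5.918051] = 3.575538

Answer: Price = V(0,0) = 3.5755


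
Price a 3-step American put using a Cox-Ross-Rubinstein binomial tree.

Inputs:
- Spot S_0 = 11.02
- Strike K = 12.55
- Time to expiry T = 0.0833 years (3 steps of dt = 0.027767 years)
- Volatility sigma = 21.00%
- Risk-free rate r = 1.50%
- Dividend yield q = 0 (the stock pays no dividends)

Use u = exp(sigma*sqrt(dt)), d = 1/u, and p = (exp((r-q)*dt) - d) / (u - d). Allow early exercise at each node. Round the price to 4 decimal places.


dt = T/N = 0.027767
u = exp(sigma*sqrt(dt)) = 1.035612; d = 1/u = 0.965612
p = (exp((r-q)*dt) - d) / (u - d) = 0.497204
Discount per step: exp(-r*dt) = 0.999584
Stock lattice S(k, i) with i counting down-moves:
  k=0: S(0,0) = 11.0200
  k=1: S(1,0) = 11.4124; S(1,1) = 10.6410
  k=2: S(2,0) = 11.8189; S(2,1) = 11.0200; S(2,2) = 10.2751
  k=3: S(3,0) = 12.2398; S(3,1) = 11.4124; S(3,2) = 10.6410; S(3,3) = 9.9218
Terminal payoffs V(N, i) = max(K - S_T, 0):
  V(3,0) = 0.310226; V(3,1) = 1.137551; V(3,2) = 1.908954; V(3,3) = 2.628215
Backward induction: V(k, i) = exp(-r*dt) * [p * V(k+1, i) + (1-p) * V(k+1, i+1)]; then take max(V_cont, immediate exercise) for American.
  V(2,0) = exp(-r*dt) * [p*0.310226 + (1-p)*1.137551] = 0.725899; exercise = 0.731125; V(2,0) = max -> 0.731125
  V(2,1) = exp(-r*dt) * [p*1.137551 + (1-p)*1.908954] = 1.524774; exercise = 1.530000; V(2,1) = max -> 1.530000
  V(2,2) = exp(-r*dt) * [p*1.908954 + (1-p)*2.628215] = 2.269650; exercise = 2.274876; V(2,2) = max -> 2.274876
  V(1,0) = exp(-r*dt) * [p*0.731125 + (1-p)*1.530000] = 1.132325; exercise = 1.137551; V(1,0) = max -> 1.137551
  V(1,1) = exp(-r*dt) * [p*1.530000 + (1-p)*2.274876] = 1.903728; exercise = 1.908954; V(1,1) = max -> 1.908954
  V(0,0) = exp(-r*dt) * [p*1.137551 + (1-p)*1.908954] = 1.524774; exercise = 1.530000; V(0,0) = max -> 1.530000

Answer: Price = V(0,0) = 1.5300


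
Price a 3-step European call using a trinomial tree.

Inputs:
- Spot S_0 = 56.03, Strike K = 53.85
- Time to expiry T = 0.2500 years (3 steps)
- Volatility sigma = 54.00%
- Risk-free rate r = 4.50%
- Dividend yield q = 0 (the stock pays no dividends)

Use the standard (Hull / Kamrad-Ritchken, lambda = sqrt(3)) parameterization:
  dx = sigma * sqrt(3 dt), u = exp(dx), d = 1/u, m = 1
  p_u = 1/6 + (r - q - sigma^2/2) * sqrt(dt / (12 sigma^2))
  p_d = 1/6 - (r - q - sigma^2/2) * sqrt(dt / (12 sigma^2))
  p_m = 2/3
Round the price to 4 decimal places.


Answer: Price = V(0,0) = 7.1679

Derivation:
dt = T/N = 0.083333; dx = sigma*sqrt(3*dt) = 0.270000
u = exp(dx) = 1.309964; d = 1/u = 0.763379
p_u = 0.151111, p_m = 0.666667, p_d = 0.182222
Discount per step: exp(-r*dt) = 0.996257
Stock lattice S(k, j) with j the centered position index:
  k=0: S(0,+0) = 56.0300
  k=1: S(1,-1) = 42.7722; S(1,+0) = 56.0300; S(1,+1) = 73.3973
  k=2: S(2,-2) = 32.6514; S(2,-1) = 42.7722; S(2,+0) = 56.0300; S(2,+1) = 73.3973; S(2,+2) = 96.1479
  k=3: S(3,-3) = 24.9254; S(3,-2) = 32.6514; S(3,-1) = 42.7722; S(3,+0) = 56.0300; S(3,+1) = 73.3973; S(3,+2) = 96.1479; S(3,+3) = 125.9503
Terminal payoffs V(N, j) = max(S_T - K, 0):
  V(3,-3) = 0.000000; V(3,-2) = 0.000000; V(3,-1) = 0.000000; V(3,+0) = 2.180000; V(3,+1) = 19.547308; V(3,+2) = 42.297864; V(3,+3) = 72.100284
Backward induction: V(k, j) = exp(-r*dt) * [p_u * V(k+1, j+1) + p_m * V(k+1, j) + p_d * V(k+1, j-1)]
  V(2,-2) = exp(-r*dt) * [p_u*0.000000 + p_m*0.000000 + p_d*0.000000] = 0.000000
  V(2,-1) = exp(-r*dt) * [p_u*2.180000 + p_m*0.000000 + p_d*0.000000] = 0.328189
  V(2,+0) = exp(-r*dt) * [p_u*19.547308 + p_m*2.180000 + p_d*0.000000] = 4.390653
  V(2,+1) = exp(-r*dt) * [p_u*42.297864 + p_m*19.547308 + p_d*2.180000] = 19.746273
  V(2,+2) = exp(-r*dt) * [p_u*72.100284 + p_m*42.297864 + p_d*19.547308] = 42.496025
  V(1,-1) = exp(-r*dt) * [p_u*4.390653 + p_m*0.328189 + p_d*0.000000] = 0.878967
  V(1,+0) = exp(-r*dt) * [p_u*19.746273 + p_m*4.390653 + p_d*0.328189] = 5.948438
  V(1,+1) = exp(-r*dt) * [p_u*42.496025 + p_m*19.746273 + p_d*4.390653] = 20.309574
  V(0,+0) = exp(-r*dt) * [p_u*20.309574 + p_m*5.948438 + p_d*0.878967] = 7.167865


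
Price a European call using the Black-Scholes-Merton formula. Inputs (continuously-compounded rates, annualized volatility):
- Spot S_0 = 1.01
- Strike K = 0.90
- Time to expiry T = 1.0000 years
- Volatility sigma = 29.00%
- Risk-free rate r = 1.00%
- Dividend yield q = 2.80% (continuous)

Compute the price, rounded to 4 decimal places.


Answer: Price = 0.1595

Derivation:
d1 = (ln(S/K) + (r - q + 0.5*sigma^2) * T) / (sigma * sqrt(T)) = 0.48055464
d2 = d1 - sigma * sqrt(T) = 0.19055464
exp(-rT) = 0.99004983; exp(-qT) = 0.97238837
C = S_0 * exp(-qT) * N(d1) - K * exp(-rT) * N(d2)
N(d1) = 0.68458347; N(d2) = 0.57556274
C = 1.0100 * 0.97238837 * 0.68458347 - 0.9000 * 0.99004983 * 0.57556274 = 0.1595


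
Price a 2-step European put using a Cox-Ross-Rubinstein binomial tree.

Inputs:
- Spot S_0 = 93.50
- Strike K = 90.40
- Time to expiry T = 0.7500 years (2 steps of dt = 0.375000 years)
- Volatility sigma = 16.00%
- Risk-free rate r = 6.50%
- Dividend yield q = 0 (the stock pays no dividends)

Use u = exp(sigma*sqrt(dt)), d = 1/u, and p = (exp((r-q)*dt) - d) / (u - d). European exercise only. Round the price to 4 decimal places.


dt = T/N = 0.375000
u = exp(sigma*sqrt(dt)) = 1.102940; d = 1/u = 0.906667
p = (exp((r-q)*dt) - d) / (u - d) = 0.601240
Discount per step: exp(-r*dt) = 0.975920
Stock lattice S(k, i) with i counting down-moves:
  k=0: S(0,0) = 93.5000
  k=1: S(1,0) = 103.1249; S(1,1) = 84.7734
  k=2: S(2,0) = 113.7406; S(2,1) = 93.5000; S(2,2) = 76.8613
Terminal payoffs V(N, i) = max(K - S_T, 0):
  V(2,0) = 0.000000; V(2,1) = 0.000000; V(2,2) = 13.538719
Backward induction: V(k, i) = exp(-r*dt) * [p * V(k+1, i) + (1-p) * V(k+1, i+1)].
  V(1,0) = exp(-r*dt) * [p*0.000000 + (1-p)*0.000000] = 0.000000
  V(1,1) = exp(-r*dt) * [p*0.000000 + (1-p)*13.538719] = 5.268697
  V(0,0) = exp(-r*dt) * [p*0.000000 + (1-p)*5.268697] = 2.050355

Answer: Price = V(0,0) = 2.0504


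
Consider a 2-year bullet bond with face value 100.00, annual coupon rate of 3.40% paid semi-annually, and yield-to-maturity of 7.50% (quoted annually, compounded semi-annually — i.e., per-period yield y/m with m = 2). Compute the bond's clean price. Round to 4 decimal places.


Answer: Price = 92.5147

Derivation:
Coupon per period c = face * coupon_rate / m = 1.700000
Periods per year m = 2; per-period yield y/m = 0.037500
Number of cashflows N = 4
Cashflows (t years, CF_t, discount factor 1/(1+y/m)^(m*t), PV):
  t = 0.5000: CF_t = 1.700000, DF = 0.963855, PV = 1.638554
  t = 1.0000: CF_t = 1.700000, DF = 0.929017, PV = 1.579329
  t = 1.5000: CF_t = 1.700000, DF = 0.895438, PV = 1.522245
  t = 2.0000: CF_t = 101.700000, DF = 0.863073, PV = 87.774534
Price P = sum_t PV_t = 92.514663


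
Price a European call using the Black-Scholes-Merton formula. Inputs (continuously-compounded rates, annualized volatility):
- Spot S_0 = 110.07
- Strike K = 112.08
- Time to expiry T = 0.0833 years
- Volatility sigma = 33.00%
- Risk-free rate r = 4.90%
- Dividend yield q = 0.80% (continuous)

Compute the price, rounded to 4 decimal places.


Answer: Price = 3.4453

Derivation:
d1 = (ln(S/K) + (r - q + 0.5*sigma^2) * T) / (sigma * sqrt(T)) = -0.10652028
d2 = d1 - sigma * sqrt(T) = -0.20176402
exp(-rT) = 0.99592662; exp(-qT) = 0.99933382
C = S_0 * exp(-qT) * N(d1) - K * exp(-rT) * N(d2)
N(d1) = 0.45758478; N(d2) = 0.42005060
C = 110.0700 * 0.99933382 * 0.45758478 - 112.0800 * 0.99592662 * 0.42005060 = 3.4453


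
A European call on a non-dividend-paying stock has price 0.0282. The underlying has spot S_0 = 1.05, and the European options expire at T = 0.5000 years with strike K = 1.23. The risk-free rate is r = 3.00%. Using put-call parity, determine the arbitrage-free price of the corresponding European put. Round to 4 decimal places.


Answer: Put price = 0.1899

Derivation:
Put-call parity: C - P = S_0 * exp(-qT) - K * exp(-rT).
S_0 * exp(-qT) = 1.0500 * 1.00000000 = 1.05000000
K * exp(-rT) = 1.2300 * 0.98511194 = 1.21168769
P = C - S*exp(-qT) + K*exp(-rT)
P = 0.0282 - 1.05000000 + 1.21168769 = 0.1899


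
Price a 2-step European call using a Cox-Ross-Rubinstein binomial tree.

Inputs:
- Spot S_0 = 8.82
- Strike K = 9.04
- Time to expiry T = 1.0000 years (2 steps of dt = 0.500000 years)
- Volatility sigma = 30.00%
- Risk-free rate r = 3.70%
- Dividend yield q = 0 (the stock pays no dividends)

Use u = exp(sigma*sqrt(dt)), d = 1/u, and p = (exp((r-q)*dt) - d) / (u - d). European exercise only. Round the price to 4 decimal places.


dt = T/N = 0.500000
u = exp(sigma*sqrt(dt)) = 1.236311; d = 1/u = 0.808858
p = (exp((r-q)*dt) - d) / (u - d) = 0.490847
Discount per step: exp(-r*dt) = 0.981670
Stock lattice S(k, i) with i counting down-moves:
  k=0: S(0,0) = 8.8200
  k=1: S(1,0) = 10.9043; S(1,1) = 7.1341
  k=2: S(2,0) = 13.4811; S(2,1) = 8.8200; S(2,2) = 5.7705
Terminal payoffs V(N, i) = max(S_T - K, 0):
  V(2,0) = 4.441063; V(2,1) = 0.000000; V(2,2) = 0.000000
Backward induction: V(k, i) = exp(-r*dt) * [p * V(k+1, i) + (1-p) * V(k+1, i+1)].
  V(1,0) = exp(-r*dt) * [p*4.441063 + (1-p)*0.000000] = 2.139927
  V(1,1) = exp(-r*dt) * [p*0.000000 + (1-p)*0.000000] = 0.000000
  V(0,0) = exp(-r*dt) * [p*2.139927 + (1-p)*0.000000] = 1.031124

Answer: Price = V(0,0) = 1.0311


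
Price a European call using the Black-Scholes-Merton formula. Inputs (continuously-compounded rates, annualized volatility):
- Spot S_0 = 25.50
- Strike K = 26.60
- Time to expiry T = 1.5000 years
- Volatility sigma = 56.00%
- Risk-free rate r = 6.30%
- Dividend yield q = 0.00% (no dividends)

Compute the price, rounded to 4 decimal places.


d1 = (ln(S/K) + (r - q + 0.5*sigma^2) * T) / (sigma * sqrt(T)) = 0.41913574
d2 = d1 - sigma * sqrt(T) = -0.26672139
exp(-rT) = 0.90982773; exp(-qT) = 1.00000000
C = S_0 * exp(-qT) * N(d1) - K * exp(-rT) * N(d2)
N(d1) = 0.66244153; N(d2) = 0.39484184
C = 25.5000 * 1.00000000 * 0.66244153 - 26.6000 * 0.90982773 * 0.39484184 = 7.3365

Answer: Price = 7.3365


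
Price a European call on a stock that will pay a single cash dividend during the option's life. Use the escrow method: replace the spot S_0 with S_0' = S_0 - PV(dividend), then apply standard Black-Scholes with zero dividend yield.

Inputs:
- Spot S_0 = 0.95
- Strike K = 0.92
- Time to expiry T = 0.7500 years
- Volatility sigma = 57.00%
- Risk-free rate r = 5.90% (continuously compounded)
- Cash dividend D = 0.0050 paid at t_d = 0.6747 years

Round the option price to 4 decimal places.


Answer: Price = 0.2123

Derivation:
PV(D) = D * exp(-r * t_d) = 0.0050 * 0.96097460 = 0.00480487
S_0' = S_0 - PV(D) = 0.9500 - 0.00480487 = 0.94519513
d1 = (ln(S_0'/K) + (r + sigma^2/2)*T) / (sigma*sqrt(T)) = 0.39119070
d2 = d1 - sigma*sqrt(T) = -0.10244378
exp(-rT) = 0.95671475
N(d1) = 0.65217186; N(d2) = 0.45920222
C = S_0' * N(d1) - K * exp(-rT) * N(d2) = 0.94519513 * 0.65217186 - 0.9200 * 0.95671475 * 0.45920222 = 0.2123


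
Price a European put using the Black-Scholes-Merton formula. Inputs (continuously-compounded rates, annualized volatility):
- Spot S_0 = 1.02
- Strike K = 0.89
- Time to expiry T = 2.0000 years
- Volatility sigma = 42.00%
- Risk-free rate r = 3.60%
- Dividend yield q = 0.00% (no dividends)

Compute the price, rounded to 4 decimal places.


Answer: Price = 0.1326

Derivation:
d1 = (ln(S/K) + (r - q + 0.5*sigma^2) * T) / (sigma * sqrt(T)) = 0.64773750
d2 = d1 - sigma * sqrt(T) = 0.05376780
exp(-rT) = 0.93053090; exp(-qT) = 1.00000000
P = K * exp(-rT) * N(-d2) - S_0 * exp(-qT) * N(-d1)
N(-d1) = 0.25857737; N(-d2) = 0.47856008
P = 0.8900 * 0.93053090 * 0.47856008 - 1.0200 * 1.00000000 * 0.25857737 = 0.1326


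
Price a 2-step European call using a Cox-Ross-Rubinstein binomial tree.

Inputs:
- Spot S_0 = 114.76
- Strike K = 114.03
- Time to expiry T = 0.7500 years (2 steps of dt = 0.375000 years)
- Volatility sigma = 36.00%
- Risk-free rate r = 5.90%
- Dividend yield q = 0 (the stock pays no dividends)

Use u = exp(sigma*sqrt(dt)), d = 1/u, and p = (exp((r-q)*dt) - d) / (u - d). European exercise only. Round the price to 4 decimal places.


Answer: Price = V(0,0) = 15.4539

Derivation:
dt = T/N = 0.375000
u = exp(sigma*sqrt(dt)) = 1.246643; d = 1/u = 0.802154
p = (exp((r-q)*dt) - d) / (u - d) = 0.495440
Discount per step: exp(-r*dt) = 0.978118
Stock lattice S(k, i) with i counting down-moves:
  k=0: S(0,0) = 114.7600
  k=1: S(1,0) = 143.0647; S(1,1) = 92.0552
  k=2: S(2,0) = 178.3506; S(2,1) = 114.7600; S(2,2) = 73.8425
Terminal payoffs V(N, i) = max(S_T - K, 0):
  V(2,0) = 64.320577; V(2,1) = 0.730000; V(2,2) = 0.000000
Backward induction: V(k, i) = exp(-r*dt) * [p * V(k+1, i) + (1-p) * V(k+1, i+1)].
  V(1,0) = exp(-r*dt) * [p*64.320577 + (1-p)*0.730000] = 31.529922
  V(1,1) = exp(-r*dt) * [p*0.730000 + (1-p)*0.000000] = 0.353757
  V(0,0) = exp(-r*dt) * [p*31.529922 + (1-p)*0.353757] = 15.453938


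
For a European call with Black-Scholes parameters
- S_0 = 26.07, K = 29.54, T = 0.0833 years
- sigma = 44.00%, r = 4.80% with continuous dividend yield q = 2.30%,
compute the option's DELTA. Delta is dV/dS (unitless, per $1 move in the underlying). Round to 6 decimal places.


Answer: Delta = 0.182619

Derivation:
d1 = -0.9041075236; d2 = -1.0310991769
phi(d1) = 0.2651011732; exp(-qT) = 0.9980859342; exp(-rT) = 0.9960095830
N(d1) = 0.1829691947
Delta = exp(-qT) * N(d1) = 0.9980859342 * 0.1829691947 = 0.182619


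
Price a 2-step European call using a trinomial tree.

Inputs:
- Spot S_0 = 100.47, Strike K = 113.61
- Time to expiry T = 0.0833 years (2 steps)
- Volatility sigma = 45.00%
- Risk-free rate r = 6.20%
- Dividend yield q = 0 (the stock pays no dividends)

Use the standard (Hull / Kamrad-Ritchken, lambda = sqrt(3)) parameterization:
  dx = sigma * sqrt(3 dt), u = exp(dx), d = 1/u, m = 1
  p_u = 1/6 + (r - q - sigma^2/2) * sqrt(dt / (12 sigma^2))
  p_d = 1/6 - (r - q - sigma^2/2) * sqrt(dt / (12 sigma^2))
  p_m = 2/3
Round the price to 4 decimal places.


Answer: Price = V(0,0) = 1.5319

Derivation:
dt = T/N = 0.041650; dx = sigma*sqrt(3*dt) = 0.159067
u = exp(dx) = 1.172417; d = 1/u = 0.852939
p_u = 0.161528, p_m = 0.666667, p_d = 0.171805
Discount per step: exp(-r*dt) = 0.997421
Stock lattice S(k, j) with j the centered position index:
  k=0: S(0,+0) = 100.4700
  k=1: S(1,-1) = 85.6948; S(1,+0) = 100.4700; S(1,+1) = 117.7927
  k=2: S(2,-2) = 73.0924; S(2,-1) = 85.6948; S(2,+0) = 100.4700; S(2,+1) = 117.7927; S(2,+2) = 138.1021
Terminal payoffs V(N, j) = max(S_T - K, 0):
  V(2,-2) = 0.000000; V(2,-1) = 0.000000; V(2,+0) = 0.000000; V(2,+1) = 4.182709; V(2,+2) = 24.492143
Backward induction: V(k, j) = exp(-r*dt) * [p_u * V(k+1, j+1) + p_m * V(k+1, j) + p_d * V(k+1, j-1)]
  V(1,-1) = exp(-r*dt) * [p_u*0.000000 + p_m*0.000000 + p_d*0.000000] = 0.000000
  V(1,+0) = exp(-r*dt) * [p_u*4.182709 + p_m*0.000000 + p_d*0.000000] = 0.673883
  V(1,+1) = exp(-r*dt) * [p_u*24.492143 + p_m*4.182709 + p_d*0.000000] = 6.727247
  V(0,+0) = exp(-r*dt) * [p_u*6.727247 + p_m*0.673883 + p_d*0.000000] = 1.531933


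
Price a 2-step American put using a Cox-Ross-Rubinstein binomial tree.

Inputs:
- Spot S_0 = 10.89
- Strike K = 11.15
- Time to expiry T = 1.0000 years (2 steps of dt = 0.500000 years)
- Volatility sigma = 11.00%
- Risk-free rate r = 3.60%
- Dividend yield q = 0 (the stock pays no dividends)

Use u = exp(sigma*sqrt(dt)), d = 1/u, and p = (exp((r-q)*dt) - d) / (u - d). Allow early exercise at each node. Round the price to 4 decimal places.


Answer: Price = V(0,0) = 0.4856

Derivation:
dt = T/N = 0.500000
u = exp(sigma*sqrt(dt)) = 1.080887; d = 1/u = 0.925166
p = (exp((r-q)*dt) - d) / (u - d) = 0.597203
Discount per step: exp(-r*dt) = 0.982161
Stock lattice S(k, i) with i counting down-moves:
  k=0: S(0,0) = 10.8900
  k=1: S(1,0) = 11.7709; S(1,1) = 10.0751
  k=2: S(2,0) = 12.7230; S(2,1) = 10.8900; S(2,2) = 9.3211
Terminal payoffs V(N, i) = max(K - S_T, 0):
  V(2,0) = 0.000000; V(2,1) = 0.260000; V(2,2) = 1.828893
Backward induction: V(k, i) = exp(-r*dt) * [p * V(k+1, i) + (1-p) * V(k+1, i+1)]; then take max(V_cont, immediate exercise) for American.
  V(1,0) = exp(-r*dt) * [p*0.000000 + (1-p)*0.260000] = 0.102859; exercise = 0.000000; V(1,0) = max -> 0.102859
  V(1,1) = exp(-r*dt) * [p*0.260000 + (1-p)*1.828893] = 0.876034; exercise = 1.074939; V(1,1) = max -> 1.074939
  V(0,0) = exp(-r*dt) * [p*0.102859 + (1-p)*1.074939] = 0.485590; exercise = 0.260000; V(0,0) = max -> 0.485590


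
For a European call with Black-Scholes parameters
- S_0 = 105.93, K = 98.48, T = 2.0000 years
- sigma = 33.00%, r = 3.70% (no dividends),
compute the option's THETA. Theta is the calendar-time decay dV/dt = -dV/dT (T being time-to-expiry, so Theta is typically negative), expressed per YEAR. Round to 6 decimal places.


Answer: Theta = -6.044552

Derivation:
d1 = 0.5481684974; d2 = 0.0814780218
phi(d1) = 0.3432889097; exp(-qT) = 1.0000000000; exp(-rT) = 0.9286716938
Theta = -S*exp(-qT)*phi(d1)*sigma/(2*sqrt(T)) - r*K*exp(-rT)*N(d2) + q*S*exp(-qT)*N(d1)
N(d1) = 0.7082118945; N(d2) = 0.5324690986; sqrt(T) = 1.4142135624
Term 1 = -105.9300 * 1.0000000000 * 0.3432889097 * 0.3300 / (2 * 1.4142135624) = -4.2427524408
Term 2 = -0.0370 * 98.4800 * 0.9286716938 * 0.5324690986 = -1.8017991646
Term 3 = 0 (no dividend yield, q = 0)
Theta = -4.2427524408 + (-1.8017991646) + (0.0000000000) = -6.044552


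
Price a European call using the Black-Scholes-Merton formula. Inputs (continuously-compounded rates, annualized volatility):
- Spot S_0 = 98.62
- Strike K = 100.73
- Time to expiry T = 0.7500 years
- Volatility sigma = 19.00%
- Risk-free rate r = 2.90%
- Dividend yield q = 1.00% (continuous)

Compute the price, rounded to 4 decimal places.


d1 = (ln(S/K) + (r - q + 0.5*sigma^2) * T) / (sigma * sqrt(T)) = 0.04021950
d2 = d1 - sigma * sqrt(T) = -0.12432533
exp(-rT) = 0.97848483; exp(-qT) = 0.99252805
C = S_0 * exp(-qT) * N(d1) - K * exp(-rT) * N(d2)
N(d1) = 0.51604093; N(d2) = 0.45052885
C = 98.6200 * 0.99252805 * 0.51604093 - 100.7300 * 0.97848483 * 0.45052885 = 6.1063

Answer: Price = 6.1063


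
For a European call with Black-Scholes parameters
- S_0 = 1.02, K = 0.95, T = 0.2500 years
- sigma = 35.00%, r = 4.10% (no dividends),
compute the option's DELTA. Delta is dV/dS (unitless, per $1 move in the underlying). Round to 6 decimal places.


d1 = 0.5523338382; d2 = 0.3773338382
phi(d1) = 0.3425029981; exp(-qT) = 1.0000000000; exp(-rT) = 0.9898023522
N(d1) = 0.7096401745
Delta = exp(-qT) * N(d1) = 1.0000000000 * 0.7096401745 = 0.709640

Answer: Delta = 0.709640


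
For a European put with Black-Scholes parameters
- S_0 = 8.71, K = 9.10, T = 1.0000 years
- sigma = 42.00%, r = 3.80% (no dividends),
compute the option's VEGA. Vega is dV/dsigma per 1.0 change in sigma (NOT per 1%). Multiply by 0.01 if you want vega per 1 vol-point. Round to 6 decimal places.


Answer: Vega = 3.408557

Derivation:
d1 = 0.1961842318; d2 = -0.2238157682
phi(d1) = 0.3913383846; exp(-qT) = 1.0000000000; exp(-rT) = 0.9627129409
Vega = S * exp(-qT) * phi(d1) * sqrt(T) = 8.7100 * 1.0000000000 * 0.3913383846 * 1.0000000000 = 3.408557


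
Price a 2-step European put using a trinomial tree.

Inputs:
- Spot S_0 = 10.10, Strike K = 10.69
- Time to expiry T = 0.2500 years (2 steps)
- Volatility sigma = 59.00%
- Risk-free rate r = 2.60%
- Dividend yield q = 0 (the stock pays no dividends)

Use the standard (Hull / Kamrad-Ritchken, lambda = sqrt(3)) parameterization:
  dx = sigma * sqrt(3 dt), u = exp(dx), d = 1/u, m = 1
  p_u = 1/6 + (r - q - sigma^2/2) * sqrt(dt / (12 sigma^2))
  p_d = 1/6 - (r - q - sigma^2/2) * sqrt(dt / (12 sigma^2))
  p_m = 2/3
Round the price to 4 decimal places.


dt = T/N = 0.125000; dx = sigma*sqrt(3*dt) = 0.361300
u = exp(dx) = 1.435194; d = 1/u = 0.696770
p_u = 0.141056, p_m = 0.666667, p_d = 0.192277
Discount per step: exp(-r*dt) = 0.996755
Stock lattice S(k, j) with j the centered position index:
  k=0: S(0,+0) = 10.1000
  k=1: S(1,-1) = 7.0374; S(1,+0) = 10.1000; S(1,+1) = 14.4955
  k=2: S(2,-2) = 4.9034; S(2,-1) = 7.0374; S(2,+0) = 10.1000; S(2,+1) = 14.4955; S(2,+2) = 20.8038
Terminal payoffs V(N, j) = max(K - S_T, 0):
  V(2,-2) = 5.786565; V(2,-1) = 3.652622; V(2,+0) = 0.590000; V(2,+1) = 0.000000; V(2,+2) = 0.000000
Backward induction: V(k, j) = exp(-r*dt) * [p_u * V(k+1, j+1) + p_m * V(k+1, j) + p_d * V(k+1, j-1)]
  V(1,-1) = exp(-r*dt) * [p_u*0.590000 + p_m*3.652622 + p_d*5.786565] = 3.619148
  V(1,+0) = exp(-r*dt) * [p_u*0.000000 + p_m*0.590000 + p_d*3.652622] = 1.092095
  V(1,+1) = exp(-r*dt) * [p_u*0.000000 + p_m*0.000000 + p_d*0.590000] = 0.113076
  V(0,+0) = exp(-r*dt) * [p_u*0.113076 + p_m*1.092095 + p_d*3.619148] = 1.435221

Answer: Price = V(0,0) = 1.4352


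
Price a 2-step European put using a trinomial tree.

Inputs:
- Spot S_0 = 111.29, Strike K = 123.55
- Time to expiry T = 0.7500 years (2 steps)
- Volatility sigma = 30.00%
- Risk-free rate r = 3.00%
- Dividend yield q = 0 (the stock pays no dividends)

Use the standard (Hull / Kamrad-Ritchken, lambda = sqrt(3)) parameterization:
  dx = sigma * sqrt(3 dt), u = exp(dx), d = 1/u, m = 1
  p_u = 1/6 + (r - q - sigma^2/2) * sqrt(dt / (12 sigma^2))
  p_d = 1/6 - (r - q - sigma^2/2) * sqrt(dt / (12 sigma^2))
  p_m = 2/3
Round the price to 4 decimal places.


dt = T/N = 0.375000; dx = sigma*sqrt(3*dt) = 0.318198
u = exp(dx) = 1.374648; d = 1/u = 0.727459
p_u = 0.157828, p_m = 0.666667, p_d = 0.175506
Discount per step: exp(-r*dt) = 0.988813
Stock lattice S(k, j) with j the centered position index:
  k=0: S(0,+0) = 111.2900
  k=1: S(1,-1) = 80.9589; S(1,+0) = 111.2900; S(1,+1) = 152.9846
  k=2: S(2,-2) = 58.8942; S(2,-1) = 80.9589; S(2,+0) = 111.2900; S(2,+1) = 152.9846; S(2,+2) = 210.3001
Terminal payoffs V(N, j) = max(K - S_T, 0):
  V(2,-2) = 64.655759; V(2,-1) = 42.591121; V(2,+0) = 12.260000; V(2,+1) = 0.000000; V(2,+2) = 0.000000
Backward induction: V(k, j) = exp(-r*dt) * [p_u * V(k+1, j+1) + p_m * V(k+1, j) + p_d * V(k+1, j-1)]
  V(1,-1) = exp(-r*dt) * [p_u*12.260000 + p_m*42.591121 + p_d*64.655759] = 41.210258
  V(1,+0) = exp(-r*dt) * [p_u*0.000000 + p_m*12.260000 + p_d*42.591121] = 15.473252
  V(1,+1) = exp(-r*dt) * [p_u*0.000000 + p_m*0.000000 + p_d*12.260000] = 2.127627
  V(0,+0) = exp(-r*dt) * [p_u*2.127627 + p_m*15.473252 + p_d*41.210258] = 17.683861

Answer: Price = V(0,0) = 17.6839


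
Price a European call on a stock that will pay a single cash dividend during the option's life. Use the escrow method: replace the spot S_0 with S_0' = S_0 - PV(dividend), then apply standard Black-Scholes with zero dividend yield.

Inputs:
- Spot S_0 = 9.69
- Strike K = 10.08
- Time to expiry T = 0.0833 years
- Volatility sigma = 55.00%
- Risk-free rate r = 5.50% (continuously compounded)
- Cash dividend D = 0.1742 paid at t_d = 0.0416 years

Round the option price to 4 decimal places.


PV(D) = D * exp(-r * t_d) = 0.1742 * 0.99771462 = 0.17380189
S_0' = S_0 - PV(D) = 9.6900 - 0.17380189 = 9.51619811
d1 = (ln(S_0'/K) + (r + sigma^2/2)*T) / (sigma*sqrt(T)) = -0.25436145
d2 = d1 - sigma*sqrt(T) = -0.41310102
exp(-rT) = 0.99542898
N(d1) = 0.39960816; N(d2) = 0.33976630
C = S_0' * N(d1) - K * exp(-rT) * N(d2) = 9.51619811 * 0.39960816 - 10.0800 * 0.99542898 * 0.33976630 = 0.3936

Answer: Price = 0.3936


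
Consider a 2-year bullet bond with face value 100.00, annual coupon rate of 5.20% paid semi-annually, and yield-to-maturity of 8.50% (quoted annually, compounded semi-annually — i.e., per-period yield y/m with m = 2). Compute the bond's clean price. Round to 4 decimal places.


Coupon per period c = face * coupon_rate / m = 2.600000
Periods per year m = 2; per-period yield y/m = 0.042500
Number of cashflows N = 4
Cashflows (t years, CF_t, discount factor 1/(1+y/m)^(m*t), PV):
  t = 0.5000: CF_t = 2.600000, DF = 0.959233, PV = 2.494005
  t = 1.0000: CF_t = 2.600000, DF = 0.920127, PV = 2.392331
  t = 1.5000: CF_t = 2.600000, DF = 0.882616, PV = 2.294802
  t = 2.0000: CF_t = 102.600000, DF = 0.846634, PV = 86.864656
Price P = sum_t PV_t = 94.045794

Answer: Price = 94.0458


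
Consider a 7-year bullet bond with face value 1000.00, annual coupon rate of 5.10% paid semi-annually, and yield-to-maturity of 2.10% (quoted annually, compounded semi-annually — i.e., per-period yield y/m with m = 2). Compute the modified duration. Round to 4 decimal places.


Answer: Modified duration = 6.0143

Derivation:
Coupon per period c = face * coupon_rate / m = 25.500000
Periods per year m = 2; per-period yield y/m = 0.010500
Number of cashflows N = 14
Cashflows (t years, CF_t, discount factor 1/(1+y/m)^(m*t), PV):
  t = 0.5000: CF_t = 25.500000, DF = 0.989609, PV = 25.235032
  t = 1.0000: CF_t = 25.500000, DF = 0.979326, PV = 24.972818
  t = 1.5000: CF_t = 25.500000, DF = 0.969150, PV = 24.713328
  t = 2.0000: CF_t = 25.500000, DF = 0.959080, PV = 24.456534
  t = 2.5000: CF_t = 25.500000, DF = 0.949114, PV = 24.202409
  t = 3.0000: CF_t = 25.500000, DF = 0.939252, PV = 23.950924
  t = 3.5000: CF_t = 25.500000, DF = 0.929492, PV = 23.702052
  t = 4.0000: CF_t = 25.500000, DF = 0.919834, PV = 23.455767
  t = 4.5000: CF_t = 25.500000, DF = 0.910276, PV = 23.212041
  t = 5.0000: CF_t = 25.500000, DF = 0.900818, PV = 22.970847
  t = 5.5000: CF_t = 25.500000, DF = 0.891457, PV = 22.732159
  t = 6.0000: CF_t = 25.500000, DF = 0.882194, PV = 22.495951
  t = 6.5000: CF_t = 25.500000, DF = 0.873027, PV = 22.262198
  t = 7.0000: CF_t = 1025.500000, DF = 0.863956, PV = 885.986725
Price P = sum_t PV_t = 1194.348785
First compute Macaulay numerator sum_t t * PV_t:
  t * PV_t at t = 0.5000: 12.617516
  t * PV_t at t = 1.0000: 24.972818
  t * PV_t at t = 1.5000: 37.069991
  t * PV_t at t = 2.0000: 48.913068
  t * PV_t at t = 2.5000: 60.506022
  t * PV_t at t = 3.0000: 71.852772
  t * PV_t at t = 3.5000: 82.957184
  t * PV_t at t = 4.0000: 93.823068
  t * PV_t at t = 4.5000: 104.454182
  t * PV_t at t = 5.0000: 114.854233
  t * PV_t at t = 5.5000: 125.026874
  t * PV_t at t = 6.0000: 134.975709
  t * PV_t at t = 6.5000: 144.704289
  t * PV_t at t = 7.0000: 6201.907075
Macaulay duration D = 7258.634802 / 1194.348785 = 6.077483
Modified duration = D / (1 + y/m) = 6.077483 / (1 + 0.010500) = 6.014333


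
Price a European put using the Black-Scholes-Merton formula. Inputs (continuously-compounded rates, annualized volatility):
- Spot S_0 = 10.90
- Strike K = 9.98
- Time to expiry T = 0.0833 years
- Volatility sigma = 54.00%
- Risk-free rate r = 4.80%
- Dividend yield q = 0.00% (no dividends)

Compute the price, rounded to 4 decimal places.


d1 = (ln(S/K) + (r - q + 0.5*sigma^2) * T) / (sigma * sqrt(T)) = 0.66936778
d2 = d1 - sigma * sqrt(T) = 0.51351438
exp(-rT) = 0.99600958; exp(-qT) = 1.00000000
P = K * exp(-rT) * N(-d2) - S_0 * exp(-qT) * N(-d1)
N(-d1) = 0.25163045; N(-d2) = 0.30379578
P = 9.9800 * 0.99600958 * 0.30379578 - 10.9000 * 1.00000000 * 0.25163045 = 0.2770

Answer: Price = 0.2770


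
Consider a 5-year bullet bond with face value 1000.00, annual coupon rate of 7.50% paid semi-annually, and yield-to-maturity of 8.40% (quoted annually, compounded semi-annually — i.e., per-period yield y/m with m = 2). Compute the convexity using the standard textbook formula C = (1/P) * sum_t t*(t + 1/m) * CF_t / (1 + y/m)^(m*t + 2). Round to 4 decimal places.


Answer: Convexity = 20.2907

Derivation:
Coupon per period c = face * coupon_rate / m = 37.500000
Periods per year m = 2; per-period yield y/m = 0.042000
Number of cashflows N = 10
Cashflows (t years, CF_t, discount factor 1/(1+y/m)^(m*t), PV):
  t = 0.5000: CF_t = 37.500000, DF = 0.959693, PV = 35.988484
  t = 1.0000: CF_t = 37.500000, DF = 0.921010, PV = 34.537892
  t = 1.5000: CF_t = 37.500000, DF = 0.883887, PV = 33.145770
  t = 2.0000: CF_t = 37.500000, DF = 0.848260, PV = 31.809760
  t = 2.5000: CF_t = 37.500000, DF = 0.814069, PV = 30.527601
  t = 3.0000: CF_t = 37.500000, DF = 0.781257, PV = 29.297122
  t = 3.5000: CF_t = 37.500000, DF = 0.749766, PV = 28.116240
  t = 4.0000: CF_t = 37.500000, DF = 0.719545, PV = 26.982955
  t = 4.5000: CF_t = 37.500000, DF = 0.690543, PV = 25.895351
  t = 5.0000: CF_t = 1037.500000, DF = 0.662709, PV = 687.560495
Price P = sum_t PV_t = 963.861669
Convexity numerator sum_t t*(t + 1/m) * CF_t / (1+y/m)^(m*t + 2):
  t = 0.5000: term = 16.572885
  t = 1.0000: term = 47.714640
  t = 1.5000: term = 91.582802
  t = 2.0000: term = 146.485608
  t = 2.5000: term = 210.871797
  t = 3.0000: term = 283.321032
  t = 3.5000: term = 362.534910
  t = 4.0000: term = 447.328515
  t = 4.5000: term = 536.622499
  t = 5.0000: term = 17414.386202
Convexity = (1/P) * sum = 19557.420889 / 963.861669 = 20.290693


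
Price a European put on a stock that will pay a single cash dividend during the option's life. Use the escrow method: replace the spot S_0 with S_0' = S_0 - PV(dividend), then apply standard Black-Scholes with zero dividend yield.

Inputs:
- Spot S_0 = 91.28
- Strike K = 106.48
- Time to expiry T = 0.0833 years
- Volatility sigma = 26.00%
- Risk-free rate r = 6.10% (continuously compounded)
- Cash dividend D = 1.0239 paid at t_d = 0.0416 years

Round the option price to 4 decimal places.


PV(D) = D * exp(-r * t_d) = 1.0239 * 0.99746562 = 1.02130505
S_0' = S_0 - PV(D) = 91.2800 - 1.02130505 = 90.25869495
d1 = (ln(S_0'/K) + (r + sigma^2/2)*T) / (sigma*sqrt(T)) = -2.09727216
d2 = d1 - sigma*sqrt(T) = -2.17231268
exp(-rT) = 0.99493159
N(-d1) = 0.98201526; N(-d2) = 0.98508396
P = K * exp(-rT) * N(-d2) - S_0' * N(-d1) = 106.4800 * 0.99493159 * 0.98508396 - 90.25869495 * 0.98201526 = 15.7247

Answer: Price = 15.7247


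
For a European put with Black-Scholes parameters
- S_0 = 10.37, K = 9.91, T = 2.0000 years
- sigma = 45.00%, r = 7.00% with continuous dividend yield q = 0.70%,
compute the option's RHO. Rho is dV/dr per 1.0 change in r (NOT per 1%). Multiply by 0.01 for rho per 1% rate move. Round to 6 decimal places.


Answer: Rho = -8.951429

Derivation:
d1 = 0.5874842289; d2 = -0.0489118741
phi(d1) = 0.3357100652; exp(-qT) = 0.9860975443; exp(-rT) = 0.8693582354
N(-d2) = 0.5195052370
Rho = -K*T*exp(-rT)*N(-d2) = -9.9100 * 2.0000 * 0.8693582354 * 0.5195052370 = -8.951429
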